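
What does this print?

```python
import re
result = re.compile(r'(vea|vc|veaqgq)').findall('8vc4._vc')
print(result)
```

`findall` collects group 1 from each match (2 total).

['vc', 'vc']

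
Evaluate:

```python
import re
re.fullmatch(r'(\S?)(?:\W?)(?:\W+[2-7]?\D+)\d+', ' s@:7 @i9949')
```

None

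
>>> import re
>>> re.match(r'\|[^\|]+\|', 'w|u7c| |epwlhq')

`re.match` won't scan ahead — the pattern has to work from the very first character.
Here the pattern fails at index 0, so the call returns None.

None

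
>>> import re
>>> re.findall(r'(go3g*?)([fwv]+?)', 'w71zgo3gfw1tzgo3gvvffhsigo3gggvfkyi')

Pattern: the literal 'go3', then zero or more of a literal 'g' (lazy) (captured); then one or more of one of [fwv] (lazy) (captured).
2 groups means each result is a tuple of 2 captured strings — 3 here.

[('go3g', 'f'), ('go3g', 'v'), ('go3ggg', 'v')]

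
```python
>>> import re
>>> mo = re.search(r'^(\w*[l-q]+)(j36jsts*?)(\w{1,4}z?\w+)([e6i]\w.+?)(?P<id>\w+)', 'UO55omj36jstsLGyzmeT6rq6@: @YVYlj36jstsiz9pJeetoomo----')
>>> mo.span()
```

The `?` after the quantifier makes it lazy — it takes as little as possible before letting the rest of the pattern try.
The match spans [0:24] → 'UO55omj36jstsLGyzmeT6rq6'.

(0, 24)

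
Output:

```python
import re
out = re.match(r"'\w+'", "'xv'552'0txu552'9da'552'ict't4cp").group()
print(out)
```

`re.match` won't scan ahead — the pattern has to work from the very first character.
The match spans [0:4] → "'xv'".

'xv'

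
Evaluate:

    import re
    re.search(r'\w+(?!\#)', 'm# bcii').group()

'bcii'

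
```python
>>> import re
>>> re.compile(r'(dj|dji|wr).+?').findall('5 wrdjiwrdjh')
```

['wr', 'wr']

Walking the string: at [2:5] match 'wrd', group 1 = 'wr'; at [7:10] match 'wrd', group 1 = 'wr'.
Because there's exactly one group, `findall` drops the full match and keeps group 1 from each hit.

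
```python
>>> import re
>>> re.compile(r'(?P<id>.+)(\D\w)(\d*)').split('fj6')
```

['', 'f', 'j6', '', '']

This matches one or more of any character (captured as 'id'); then a non-digit, then a word character (captured); then zero or more of a digit (captured).
With a capturing group present, the delimiter's captured portion is kept in the result list.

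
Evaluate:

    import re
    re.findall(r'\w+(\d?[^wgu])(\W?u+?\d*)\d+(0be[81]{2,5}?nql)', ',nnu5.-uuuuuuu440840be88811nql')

With 3 capturing groups, `findall` returns a 3-tuple per match.

[('.', '-uuuuuuu4408', '0be88811nql')]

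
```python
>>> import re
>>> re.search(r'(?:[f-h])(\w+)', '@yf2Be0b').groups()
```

The pattern matches a character in [f-h] (non-capturing group); then one or more of a word character (captured).
`re.search` tries every starting position until one works.
The match spans [2:8] → 'f2Be0b'.
Captured: group 1 = '2Be0b'.

('2Be0b',)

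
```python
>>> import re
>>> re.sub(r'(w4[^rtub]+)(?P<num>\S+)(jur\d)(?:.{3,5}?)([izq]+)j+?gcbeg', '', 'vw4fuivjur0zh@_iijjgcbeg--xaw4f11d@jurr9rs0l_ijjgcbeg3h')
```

'v--xaw4f11d@jurr9rs0l_ijjgcbeg3h'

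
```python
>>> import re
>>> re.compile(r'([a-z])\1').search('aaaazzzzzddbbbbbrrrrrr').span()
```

A backreference is literal: `\1` must see the identical characters the first group matched.
`search` walks the string left to right and returns the first match it finds.
The match spans [0:2] → 'aa'.
Captured: group 1 = 'a'.

(0, 2)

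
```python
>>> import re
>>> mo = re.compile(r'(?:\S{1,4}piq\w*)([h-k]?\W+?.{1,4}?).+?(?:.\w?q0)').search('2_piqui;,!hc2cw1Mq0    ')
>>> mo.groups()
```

(';,',)

This matches 1 to 4 of a non-whitespace character, then the literal 'piq', then zero or more of a word character (non-capturing group); then optionally a character in [h-k], then one or more of a non-word character (lazy), then 1 to 4 of any character (lazy) (captured); then one or more of any character (lazy); then any character, then optionally a word character, then the literal 'q0' (non-capturing group).
A `+?`/`*?`/`{m,n}?` starts at its minimum and grows only as far as needed for what follows to match.
`re.search` scans for the first position where the pattern succeeds.
The match spans [0:19] → '2_piqui;,!hc2cw1Mq0'.
Captured: group 1 = ';,'.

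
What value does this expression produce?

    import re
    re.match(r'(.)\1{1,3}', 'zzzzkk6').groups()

('z',)

A backreference is literal: `\1` must see the identical characters the first group matched.
With `match`, the pattern is implicitly anchored at the beginning.
The match spans [0:4] → 'zzzz'.
Captured: group 1 = 'z'.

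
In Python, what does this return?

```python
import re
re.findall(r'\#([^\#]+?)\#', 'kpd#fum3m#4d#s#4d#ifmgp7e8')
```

Because there's exactly one group, `findall` drops the full match and keeps group 1 from each hit.

['fum3m', 's']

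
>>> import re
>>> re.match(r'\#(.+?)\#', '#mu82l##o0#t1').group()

'#mu82l#'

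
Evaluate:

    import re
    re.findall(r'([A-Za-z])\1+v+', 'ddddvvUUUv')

`\1` is not a pattern — it's the concrete string captured by group 1, re-applied verbatim.
Walking the string: at [0:6] match 'ddddvv', group 1 = 'd'; at [6:10] match 'UUUv', group 1 = 'U'.
With a single group, `findall` returns only what that group captured — 2 items.

['d', 'U']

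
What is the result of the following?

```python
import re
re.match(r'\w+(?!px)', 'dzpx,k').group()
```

'dzpx'

`re.match` only tries the pattern at the start of the string.
The match spans [0:4] → 'dzpx'.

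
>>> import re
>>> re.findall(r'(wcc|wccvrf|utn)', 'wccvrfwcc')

Branches in `(...|...)` are attempted left-to-right; the first branch that allows the whole pattern to succeed is taken.
Scanning left to right: at [0:3] match 'wcc', group 1 = 'wcc'; at [6:9] match 'wcc', group 1 = 'wcc'.
Because there's exactly one group, `findall` drops the full match and keeps group 1 from each hit.

['wcc', 'wcc']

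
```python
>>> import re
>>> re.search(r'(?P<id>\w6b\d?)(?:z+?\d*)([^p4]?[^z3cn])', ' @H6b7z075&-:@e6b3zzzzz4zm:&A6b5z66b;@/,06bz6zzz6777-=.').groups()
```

('H6b7', '&-')

Pattern: a word character, then the literal '6b', then optionally a digit (captured as 'id'); then one or more of a literal 'z' (lazy), then zero or more of a digit (non-capturing group); then optionally any character except [p4], then any character except [z3cn] (captured).
Unlike `match`, `search` isn't anchored — it looks for the pattern anywhere in the string.
The match spans [2:12] → 'H6b7z075&-'.
Captured: group 1 = 'H6b7', group 2 = '&-'.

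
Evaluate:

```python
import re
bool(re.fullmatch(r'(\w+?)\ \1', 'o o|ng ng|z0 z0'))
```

`\1` has to match the exact text group 1 already captured.
`re.fullmatch` is like wrapping the pattern in `^…$` (in single-line mode).
Here the pattern can't cover the whole string, so the call returns None, and `bool(None)` is False.

False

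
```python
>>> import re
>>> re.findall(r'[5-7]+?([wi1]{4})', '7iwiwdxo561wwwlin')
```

['iwiw', '1www']

This matches one or more of a character in [5-7] (lazy); then exactly 4 of one of [wi1] (captured).
Scanning left to right: at [0:5] match '7iwiw', group 1 = 'iwiw'; at [8:14] match '561www', group 1 = '1www'.
`findall` collects group 1 from each match (2 total).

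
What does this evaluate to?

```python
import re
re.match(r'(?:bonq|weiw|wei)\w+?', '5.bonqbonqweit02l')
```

`re.match` only tries the pattern at the start of the string.
Here the string doesn't start with a match, so the call returns None.

None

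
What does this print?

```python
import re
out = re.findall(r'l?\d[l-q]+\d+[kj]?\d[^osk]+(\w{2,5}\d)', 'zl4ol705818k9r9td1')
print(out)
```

The pattern matches optionally a literal 'l', then a digit, then one or more of a character in [l-q]; then one or more of a digit, then optionally one of [kj]; then a digit, then one or more of any character except [osk]; then 2 to 5 of a word character, then a digit (captured).
Matches: at [1:18] match 'l4ol705818k9r9td1', group 1 = 'td1'.
Because there's exactly one group, `findall` drops the full match and keeps group 1 from the one hit.

['td1']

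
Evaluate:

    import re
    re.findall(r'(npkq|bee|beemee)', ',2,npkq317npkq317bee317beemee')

Alternation tries branches left to right and keeps the first one that lets the overall match succeed at that position.
`findall` collects group 1 from each match (4 total).

['npkq', 'npkq', 'bee', 'bee']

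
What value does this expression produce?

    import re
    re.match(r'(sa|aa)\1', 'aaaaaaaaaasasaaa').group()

'aaaa'

`re.match` only tries the pattern at the start of the string.
The match spans [0:4] → 'aaaa'.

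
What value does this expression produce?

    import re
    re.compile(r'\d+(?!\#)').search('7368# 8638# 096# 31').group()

Because the assertion is negative and zero-width, positions next to the forbidden text are skipped.
The match spans [0:3] → '736'.

'736'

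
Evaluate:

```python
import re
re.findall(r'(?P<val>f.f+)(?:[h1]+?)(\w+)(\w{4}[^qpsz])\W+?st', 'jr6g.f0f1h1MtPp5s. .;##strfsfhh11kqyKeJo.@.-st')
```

[('f0f', 'h1Mt', 'Pp5s.'), ('fsf', 'h11kqy', 'KeJo.')]

Pattern: a literal 'f', then any character, then one or more of the literal 'f' (captured as 'val'); then one or more of one of [h1] (lazy) (non-capturing group); then one or more of a word character (captured); then exactly 4 of a word character, then any character except [qpsz] (captured); then one or more of a non-word character (lazy), then the literal 'st'.
With the lazy modifier that quantifier settles for the fewest repetitions that let the rest of the pattern succeed (the atoms after it are unaffected and can still be greedy).
Matches: at [5:25] match 'f0f1h1MtPp5s. .;##st', groups = ('f0f', 'h1Mt', 'Pp5s.'); at [26:46] match 'fsfhh11kqyKeJo.@.-st', groups = ('fsf', 'h11kqy', 'KeJo.').
Multiple groups make `findall` return tuples — one 3-tuple for each match.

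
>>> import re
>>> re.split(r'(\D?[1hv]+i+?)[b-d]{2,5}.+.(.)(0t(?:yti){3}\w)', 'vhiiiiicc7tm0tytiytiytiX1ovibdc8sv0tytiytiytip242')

The pattern matches optionally a non-digit, then one or more of one of [1hv], then one or more of a literal 'i' (lazy) (captured); then 2 to 5 of a character in [b-d], then one or more of any character, then any character; then any character (captured); then the literal '0t', then the literal 'yti' repeated 3 times, then a word character (captured).
Matches to split on: at [0:46] → 'vhiiiiicc7tm0tytiytiytiX1ovibdc8sv0tytiytiytip'.
`re.split` interleaves the captured-group text with the surrounding fragments.

['', 'vhiiiii', 'v', '0tytiytiytip', '242']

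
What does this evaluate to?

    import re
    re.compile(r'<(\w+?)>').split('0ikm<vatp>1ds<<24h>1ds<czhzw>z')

With a capturing group present, the delimiter's captured portion is kept in the result list.

['0ikm', 'vatp', '1ds<', '24h', '1ds', 'czhzw', 'z']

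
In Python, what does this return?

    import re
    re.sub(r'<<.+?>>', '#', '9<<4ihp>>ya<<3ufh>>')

'9#ya#'

Matches: at [1:9] → '<<4ihp>>'; at [11:19] → '<<3ufh>>'.
Every occurrence is swapped for '#'.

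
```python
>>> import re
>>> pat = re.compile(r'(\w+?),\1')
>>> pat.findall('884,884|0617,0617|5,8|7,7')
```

A backreference is literal: `\1` must see the identical characters the first group matched.
With a single group, `findall` returns only what that group captured — 3 items.

['884', '0617', '7']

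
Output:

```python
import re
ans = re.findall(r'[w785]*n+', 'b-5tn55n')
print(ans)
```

['n', '55n']

The pattern matches zero or more of one of [w785]; then one or more of a literal 'n'.
Matches: at [4:5] → 'n'; at [5:8] → '55n'.
With no groups in the pattern, `findall` gives back each whole match — 2 here.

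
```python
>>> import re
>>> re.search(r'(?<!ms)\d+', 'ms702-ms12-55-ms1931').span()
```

(3, 5)

The negative lookahead/lookbehind blocks any match where the forbidden context is present.
`re.search` tries every starting position until one works.
The match spans [3:5] → '02'.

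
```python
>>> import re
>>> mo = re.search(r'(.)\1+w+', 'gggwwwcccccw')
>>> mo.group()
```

'gggwww'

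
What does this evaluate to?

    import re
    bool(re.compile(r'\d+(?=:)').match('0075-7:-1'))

`match` is anchored at position 0; if the pattern doesn't fit there, it returns None.
Here the pattern fails at index 0, so the call returns None, and `bool(None)` is False.

False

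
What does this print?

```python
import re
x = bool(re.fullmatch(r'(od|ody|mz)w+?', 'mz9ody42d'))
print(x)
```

False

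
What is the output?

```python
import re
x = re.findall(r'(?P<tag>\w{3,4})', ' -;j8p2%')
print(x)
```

['j8p2']

Pattern: 3 to 4 of a word character (captured as 'tag').
Scanning left to right: at [3:7] match 'j8p2', group 1 = 'j8p2'.
Because there's exactly one group, `findall` drops the full match and keeps group 1 from the one hit.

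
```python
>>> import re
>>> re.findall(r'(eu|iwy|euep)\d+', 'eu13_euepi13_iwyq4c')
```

`findall` collects group 1 from the one match (1 total).

['eu']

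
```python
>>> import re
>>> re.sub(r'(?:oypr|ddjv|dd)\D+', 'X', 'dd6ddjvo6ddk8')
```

`sub` substitutes 'X' at each match site.

'dd6X6X8'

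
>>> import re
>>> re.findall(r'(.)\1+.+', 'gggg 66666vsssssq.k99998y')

['g']

The backreference `\1` re-matches whatever the first group consumed, character for character.
Because there's exactly one group, `findall` drops the full match and keeps group 1 from the one hit.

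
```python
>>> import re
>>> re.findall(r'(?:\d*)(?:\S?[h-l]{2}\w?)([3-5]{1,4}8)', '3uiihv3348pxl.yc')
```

['3348']

One capturing group, so `findall` returns just the captured substring from the one match — 1 in all.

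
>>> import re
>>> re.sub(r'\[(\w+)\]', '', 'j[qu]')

'j'

Matches: at [1:5] → '[qu]'.
Each match is replaced by ''.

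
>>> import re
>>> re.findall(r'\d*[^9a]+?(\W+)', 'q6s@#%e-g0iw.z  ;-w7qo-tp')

['@#%', '-', '.', '  ;-', '-']

The `?` after the quantifier makes it lazy — it takes as little as possible before letting the rest of the pattern try.
Because there's exactly one group, `findall` drops the full match and keeps group 1 from each hit.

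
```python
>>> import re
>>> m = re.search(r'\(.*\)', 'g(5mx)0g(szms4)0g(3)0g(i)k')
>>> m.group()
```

'(5mx)0g(szms4)0g(3)0g(i)'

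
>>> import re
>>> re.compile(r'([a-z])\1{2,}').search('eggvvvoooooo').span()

`\1` has to match the exact text group 1 already captured.
The match spans [3:6] → 'vvv'.

(3, 6)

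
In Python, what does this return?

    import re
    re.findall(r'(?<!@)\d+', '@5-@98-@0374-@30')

A negative assertion filters positions out without eating any characters.
Matches: at [5:6] → '8'; at [9:12] → '374'; at [15:16] → '0'.
`findall` yields the raw match text (3 of them) because the pattern has no groups.

['8', '374', '0']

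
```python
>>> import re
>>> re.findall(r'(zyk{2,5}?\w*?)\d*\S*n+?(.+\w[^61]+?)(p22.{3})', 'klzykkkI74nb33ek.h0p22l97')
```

[('zykk', 'b33ek.h0', 'p22l97')]

The pattern matches the literal 'zy', then 2 to 5 of a literal 'k' (lazy), then zero or more of a word character (lazy) (captured); then zero or more of a digit, then zero or more of a non-whitespace character, then one or more of the literal 'n' (lazy); then one or more of any character, then a word character, then one or more of any character except [61] (lazy) (captured); then the literal 'p22', then exactly 3 of any character (captured).
Walking the string: at [2:25] match 'zykkkI74nb33ek.h0p22l97', groups = ('zykk', 'b33ek.h0', 'p22l97').
Multiple groups make `findall` return tuples — one 3-tuple for the one match.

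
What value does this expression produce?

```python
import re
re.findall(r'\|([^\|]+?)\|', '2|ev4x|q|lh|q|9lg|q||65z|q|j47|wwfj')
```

['ev4x', 'lh', '9lg', '65z', 'j47']

Because there's exactly one group, `findall` drops the full match and keeps group 1 from each hit.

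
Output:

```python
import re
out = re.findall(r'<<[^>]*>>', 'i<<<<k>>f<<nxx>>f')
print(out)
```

With no groups in the pattern, `findall` gives back each whole match — 2 here.

['<<<<k>>', '<<nxx>>']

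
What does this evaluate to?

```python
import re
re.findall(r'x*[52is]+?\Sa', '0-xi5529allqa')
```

['xi5529a']

`findall` yields the raw match text (1 of them) because the pattern has no groups.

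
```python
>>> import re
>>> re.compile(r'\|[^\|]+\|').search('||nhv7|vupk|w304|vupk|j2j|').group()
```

'|nhv7|'

`re.search` scans for the first position where the pattern succeeds.
The match spans [1:7] → '|nhv7|'.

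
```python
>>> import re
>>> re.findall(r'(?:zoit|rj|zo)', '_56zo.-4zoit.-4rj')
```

Alternation isn't longest-match — the leftmost alternative that fits at this position is chosen.
Scanning left to right: at [3:5] → 'zo'; at [8:12] → 'zoit'; at [15:17] → 'rj'.
`findall` yields the raw match text (3 of them) because the pattern has no groups.

['zo', 'zoit', 'rj']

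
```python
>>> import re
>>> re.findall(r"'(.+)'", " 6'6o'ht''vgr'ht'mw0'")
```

Scanning left to right: at [2:21] match "'6o'ht''vgr'ht'mw0'", group 1 = "6o'ht''vgr'ht'mw0".
Because there's exactly one group, `findall` drops the full match and keeps group 1 from the one hit.

["6o'ht''vgr'ht'mw0"]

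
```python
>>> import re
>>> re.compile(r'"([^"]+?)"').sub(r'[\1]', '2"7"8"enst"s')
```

`\1` in the replacement pulls in group 1's text for each match.

'2[7]8[enst]s'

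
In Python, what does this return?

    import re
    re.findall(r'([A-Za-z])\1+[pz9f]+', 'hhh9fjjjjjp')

A backreference is literal: `\1` must see the identical characters the first group matched.
Walking the string: at [0:5] match 'hhh9f', group 1 = 'h'; at [5:11] match 'jjjjjp', group 1 = 'j'.
`findall` collects group 1 from each match (2 total).

['h', 'j']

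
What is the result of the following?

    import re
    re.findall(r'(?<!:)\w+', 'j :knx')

['j', 'nx']

Because the assertion is negative and zero-width, positions next to the forbidden text are skipped.
Matches: at [0:1] → 'j'; at [4:6] → 'nx'.
No capturing groups, so `findall` returns the 2 full match strings.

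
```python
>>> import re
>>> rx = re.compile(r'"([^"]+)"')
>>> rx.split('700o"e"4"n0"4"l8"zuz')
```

['700o', 'e', '4', 'n0', '4', 'l8', 'zuz']

Matches to split on: at [4:7] → '"e"'; at [8:12] → '"n0"'; at [13:17] → '"l8"'.
With a capturing group present, the delimiter's captured portion is kept in the result list.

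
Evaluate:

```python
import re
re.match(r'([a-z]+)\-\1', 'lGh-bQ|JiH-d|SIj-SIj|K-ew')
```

None

`\1` is not a pattern — it's the concrete string captured by group 1, re-applied verbatim.
`re.match` only tries the pattern at the start of the string.
Here position 0 doesn't satisfy it, so the call returns None.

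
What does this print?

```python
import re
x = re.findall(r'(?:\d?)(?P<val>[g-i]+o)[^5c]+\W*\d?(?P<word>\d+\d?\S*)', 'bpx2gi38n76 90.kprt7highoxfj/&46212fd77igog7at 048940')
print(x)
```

[('higho', '0')]

This matches optionally a digit (non-capturing group); then one or more of a character in [g-i], then the literal 'o' (captured as 'val'); then one or more of any character except [5c], then zero or more of a non-word character, then optionally a digit; then one or more of a digit, then optionally a digit, then zero or more of a non-whitespace character (captured as 'word').
Walking the string: at [19:53] match '7highoxfj/&46212fd77igog7at 048940', groups = ('higho', '0').
With 2 capturing groups, `findall` returns a 2-tuple per match.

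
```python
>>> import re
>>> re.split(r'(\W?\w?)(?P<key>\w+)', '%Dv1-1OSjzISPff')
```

['', '%D', 'v1', '', '-1', 'OSjzISPff', '']

The pattern matches optionally a non-word character, then optionally a word character (captured); then one or more of a word character (captured as 'key').
Because the pattern has a capturing group, `split` also inserts each captured text between the pieces.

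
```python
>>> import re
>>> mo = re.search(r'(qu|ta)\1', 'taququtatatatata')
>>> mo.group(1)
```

'qu'

The match spans [2:6] → 'ququ'.
Captured: group 1 = 'qu'.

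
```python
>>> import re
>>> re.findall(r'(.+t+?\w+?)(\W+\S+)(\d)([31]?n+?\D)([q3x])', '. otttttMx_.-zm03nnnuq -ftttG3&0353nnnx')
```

[('. otttttMx_.-zm03nnnuq -ftttG3', '&035', '3', 'nnn', 'x')]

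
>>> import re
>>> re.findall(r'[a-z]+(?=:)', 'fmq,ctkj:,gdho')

The `(?=…)`/`(?<=…)` assertion just peeks at neighbouring text; it doesn't advance the match position.
Scanning left to right: at [4:8] → 'ctkj'.
No capturing groups, so `findall` returns the 1 full match string.

['ctkj']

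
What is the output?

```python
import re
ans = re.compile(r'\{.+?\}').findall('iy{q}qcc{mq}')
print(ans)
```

`findall` yields the raw match text (2 of them) because the pattern has no groups.

['{q}', '{mq}']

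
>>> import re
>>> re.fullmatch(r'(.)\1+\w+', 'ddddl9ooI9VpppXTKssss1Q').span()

The backreference `\1` re-matches whatever the first group consumed, character for character.
`fullmatch` succeeds only if the pattern covers the string from start to end.
The match spans [0:23] → 'ddddl9ooI9VpppXTKssss1Q'.
Captured: group 1 = 'd'.

(0, 23)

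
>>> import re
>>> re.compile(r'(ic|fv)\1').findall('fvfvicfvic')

`\1` has to match the exact text group 1 already captured.
With a single group, `findall` returns only what that group captured — 1 item.

['fv']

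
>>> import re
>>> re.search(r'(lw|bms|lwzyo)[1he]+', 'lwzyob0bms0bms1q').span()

(11, 15)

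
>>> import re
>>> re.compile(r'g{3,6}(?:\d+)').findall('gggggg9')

['gggggg9']

Pattern: 3 to 6 of a literal 'g'; then one or more of a digit (non-capturing group).
No capturing groups, so `findall` returns the 1 full match string.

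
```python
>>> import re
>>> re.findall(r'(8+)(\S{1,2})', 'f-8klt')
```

The pattern matches one or more of a literal '8' (captured); then 1 to 2 of a non-whitespace character (captured).
Scanning left to right: at [2:5] match '8kl', groups = ('8', 'kl').
Multiple groups make `findall` return tuples — one 2-tuple for the one match.

[('8', 'kl')]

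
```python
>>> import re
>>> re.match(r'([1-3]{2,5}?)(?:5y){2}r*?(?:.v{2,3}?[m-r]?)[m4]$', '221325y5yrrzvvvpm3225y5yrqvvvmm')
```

None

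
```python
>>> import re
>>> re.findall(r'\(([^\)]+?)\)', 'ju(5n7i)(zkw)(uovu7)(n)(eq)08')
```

One capturing group, so `findall` returns just the captured substring from each match — 5 in all.

['5n7i', 'zkw', 'uovu7', 'n', 'eq']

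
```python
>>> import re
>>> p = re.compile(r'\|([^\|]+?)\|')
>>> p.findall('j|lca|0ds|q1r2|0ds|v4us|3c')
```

['lca', 'q1r2', 'v4us']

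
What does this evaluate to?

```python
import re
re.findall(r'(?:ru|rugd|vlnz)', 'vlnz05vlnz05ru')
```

['vlnz', 'vlnz', 'ru']

Since nothing is captured, `findall` lists the 3 matched substrings directly.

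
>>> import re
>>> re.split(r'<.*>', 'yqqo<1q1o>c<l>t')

Each match becomes a cut point; 2 segments remain.

['yqqo', 't']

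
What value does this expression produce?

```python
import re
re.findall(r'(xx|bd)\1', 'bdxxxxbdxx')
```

['xx']

After group 1 captures some text, `\1` only succeeds where that same text appears again.
With a single group, `findall` returns only what that group captured — 1 item.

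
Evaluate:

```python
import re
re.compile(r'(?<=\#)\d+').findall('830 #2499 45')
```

['2499']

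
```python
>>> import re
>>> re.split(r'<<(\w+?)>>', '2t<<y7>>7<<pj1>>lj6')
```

['2t', 'y7', '7', 'pj1', 'lj6']

Matches to split on: at [2:8] → '<<y7>>'; at [9:16] → '<<pj1>>'.
With a capturing group present, the delimiter's captured portion is kept in the result list.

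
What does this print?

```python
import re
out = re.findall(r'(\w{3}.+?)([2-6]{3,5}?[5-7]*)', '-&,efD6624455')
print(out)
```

Pattern: exactly 3 of a word character, then one or more of any character (lazy) (captured); then 3 to 5 of a character in [2-6] (lazy), then zero or more of a character in [5-7] (captured).
Scanning left to right: at [3:10] match 'efD6624', groups = ('efD6', '624').
`findall` packs the 2 group values into a tuple for every match.

[('efD6', '624')]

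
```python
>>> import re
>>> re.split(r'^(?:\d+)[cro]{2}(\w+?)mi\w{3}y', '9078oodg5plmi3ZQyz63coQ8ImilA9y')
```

A `+?`/`*?`/`{m,n}?` starts at its minimum and grows only as far as needed for what follows to match.
The group in the pattern means `split` returns the separators' captures alongside the pieces.

['', 'dg5pl', 'z63coQ8ImilA9y']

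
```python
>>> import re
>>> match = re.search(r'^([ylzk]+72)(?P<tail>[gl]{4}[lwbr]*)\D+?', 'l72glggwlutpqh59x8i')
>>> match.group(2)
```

This matches anchored at the start of the string; then one or more of one of [ylzk], then the literal '72' (captured); then exactly 4 of one of [gl], then zero or more of one of [lwbr] (captured as 'tail'); then one or more of a non-digit (lazy).
A non-greedy quantifier consumes as few characters as it can — just enough that the remainder of the pattern still matches from where it stops; whatever follows it matches normally.
`re.search` scans for the first position where the pattern succeeds.
The match spans [0:10] → 'l72glggwlu'.
Captured: group 1 = 'l72', group 2 = 'glggwl'.

'glggwl'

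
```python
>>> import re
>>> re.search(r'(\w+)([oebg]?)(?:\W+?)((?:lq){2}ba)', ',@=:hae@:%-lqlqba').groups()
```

('hae', '', 'lqlqba')

This matches one or more of a word character (captured); then optionally one of [oebg] (captured); then one or more of a non-word character (lazy) (non-capturing group); then the literal 'lq' repeated 2 times, then the literal 'ba' (captured).
Unlike `match`, `search` isn't anchored — it looks for the pattern anywhere in the string.
The match spans [4:17] → 'hae@:%-lqlqba'.
Captured: group 1 = 'hae', group 2 = '', group 3 = 'lqlqba'.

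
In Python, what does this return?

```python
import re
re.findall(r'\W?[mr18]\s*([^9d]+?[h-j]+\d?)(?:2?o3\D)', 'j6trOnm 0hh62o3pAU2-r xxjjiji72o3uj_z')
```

The pattern matches optionally a non-word character, then one of [mr18], then zero or more of whitespace; then one or more of any character except [9d] (lazy), then one or more of a character in [h-j], then optionally a digit (captured); then optionally a literal '2', then the literal 'o3', then a non-digit (non-capturing group).
Matches: at [3:16] match 'rOnm 0hh62o3p', group 1 = 'Onm 0hh6'; at [19:34] match '-r xxjjiji72o3u', group 1 = 'xxjjiji7'.
With a single group, `findall` returns only what that group captured — 2 items.

['Onm 0hh6', 'xxjjiji7']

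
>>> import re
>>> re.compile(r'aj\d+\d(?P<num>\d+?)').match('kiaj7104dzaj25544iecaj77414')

This matches the literal 'aj', then one or more of a digit; then a digit; then one or more of a digit (lazy) (captured as 'num').
With `match`, the pattern is implicitly anchored at the beginning.
Here the pattern fails at index 0, so the call returns None.

None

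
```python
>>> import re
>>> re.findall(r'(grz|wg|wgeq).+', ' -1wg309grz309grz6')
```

['wg']

Walking the string: at [3:18] match 'wg309grz309grz6', group 1 = 'wg'.
`findall` collects group 1 from the one match (1 total).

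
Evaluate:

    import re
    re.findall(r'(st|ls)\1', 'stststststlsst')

['st', 'st']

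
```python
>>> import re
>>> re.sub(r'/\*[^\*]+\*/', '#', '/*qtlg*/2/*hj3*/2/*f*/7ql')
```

'#2#2#7ql'

`sub` substitutes '#' at each match site.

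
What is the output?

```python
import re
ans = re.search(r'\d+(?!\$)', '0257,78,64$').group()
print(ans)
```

The negative lookaround is zero-width — it rules out positions where the adjacent text would match, without consuming anything.
Unlike `match`, `search` isn't anchored — it looks for the pattern anywhere in the string.
The match spans [0:4] → '0257'.

0257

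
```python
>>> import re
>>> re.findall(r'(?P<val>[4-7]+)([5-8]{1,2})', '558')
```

The pattern matches one or more of a character in [4-7] (captured as 'val'); then 1 to 2 of a character in [5-8] (captured).
Matches: at [0:3] match '558', groups = ('55', '8').
Multiple groups make `findall` return tuples — one 2-tuple for the one match.

[('55', '8')]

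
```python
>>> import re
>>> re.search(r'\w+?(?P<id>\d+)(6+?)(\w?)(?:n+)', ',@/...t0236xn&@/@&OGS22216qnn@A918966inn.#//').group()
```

The match spans [6:13] → 't0236xn'.

't0236xn'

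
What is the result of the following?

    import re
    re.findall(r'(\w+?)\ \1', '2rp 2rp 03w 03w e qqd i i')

['2rp', '03w', 'i']

A backreference is literal: `\1` must see the identical characters the first group matched.
Matches: at [0:7] match '2rp 2rp', group 1 = '2rp'; at [8:15] match '03w 03w', group 1 = '03w'; at [22:25] match 'i i', group 1 = 'i'.
One capturing group, so `findall` returns just the captured substring from each match — 3 in all.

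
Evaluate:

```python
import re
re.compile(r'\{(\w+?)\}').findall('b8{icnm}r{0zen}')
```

['icnm', '0zen']

One capturing group, so `findall` returns just the captured substring from each match — 2 in all.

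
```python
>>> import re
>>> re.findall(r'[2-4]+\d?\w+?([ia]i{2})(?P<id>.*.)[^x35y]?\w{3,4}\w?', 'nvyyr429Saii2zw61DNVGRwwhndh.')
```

[('aii', '2zw61DNVGRwwh')]

The pattern matches one or more of a character in [2-4], then optionally a digit, then one or more of a word character (lazy); then one of [ia], then exactly 2 of the literal 'i' (captured); then zero or more of any character, then any character (captured as 'id'); then optionally any character except [x35y], then 3 to 4 of a word character, then optionally a word character.
Scanning left to right: at [5:28] match '429Saii2zw61DNVGRwwhndh', groups = ('aii', '2zw61DNVGRwwh').
`findall` packs the 2 group values into a tuple for every match.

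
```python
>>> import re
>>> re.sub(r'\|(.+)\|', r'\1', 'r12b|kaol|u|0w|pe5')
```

Matches: at [4:15] → '|kaol|u|0w|'.
Each match is replaced using the text its own group 1 captured.

'r12bkaol|u|0wpe5'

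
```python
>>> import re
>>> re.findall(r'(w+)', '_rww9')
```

['ww']

Pattern: one or more of a literal 'w' (captured).
With a single group, `findall` returns only what that group captured — 1 item.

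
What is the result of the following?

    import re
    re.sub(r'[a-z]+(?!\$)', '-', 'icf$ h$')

'-f$ h$'

The negative lookahead/lookbehind blocks any match where the forbidden context is present.
Matches: at [0:2] → 'ic'.
Each match is replaced by '-'.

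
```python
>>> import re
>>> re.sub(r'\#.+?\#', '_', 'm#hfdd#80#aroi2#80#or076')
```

Matches: at [1:7] → '#hfdd#'; at [9:16] → '#aroi2#'.
Each match is replaced by '_'.

'm_80_80#or076'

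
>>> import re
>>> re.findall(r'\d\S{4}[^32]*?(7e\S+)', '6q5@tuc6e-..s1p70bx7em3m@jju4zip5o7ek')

['7em3m@jju4zip5o7ek']

One capturing group, so `findall` returns just the captured substring from the one match — 1 in all.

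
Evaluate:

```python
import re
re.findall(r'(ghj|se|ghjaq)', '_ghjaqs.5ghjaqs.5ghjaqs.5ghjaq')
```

['ghj', 'ghj', 'ghj', 'ghj']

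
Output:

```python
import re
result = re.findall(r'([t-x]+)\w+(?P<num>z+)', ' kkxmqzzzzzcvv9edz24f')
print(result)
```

[('x', 'z')]

2 groups means the one result is a tuple of 2 captured strings — 1 here.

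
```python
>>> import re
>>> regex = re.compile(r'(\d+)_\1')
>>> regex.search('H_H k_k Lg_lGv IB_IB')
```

`\1` has to match the exact text group 1 already captured.
`search` walks the string left to right and returns the first match it finds.
Here nothing in the string fits, so the call returns None.

None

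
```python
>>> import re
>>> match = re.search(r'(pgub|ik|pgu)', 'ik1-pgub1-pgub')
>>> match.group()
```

'ik'

`re.search` scans for the first position where the pattern succeeds.
The match spans [0:2] → 'ik'.
Captured: group 1 = 'ik'.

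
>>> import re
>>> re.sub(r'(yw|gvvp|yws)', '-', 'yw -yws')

Alternation isn't longest-match — the leftmost alternative that fits at this position is chosen.
`sub` substitutes '-' at each match site.

'- --s'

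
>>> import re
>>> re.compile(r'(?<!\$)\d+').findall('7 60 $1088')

`(?!…)`/`(?<!…)` only lets a position through if the neighbouring text does NOT match; no characters are consumed.
Scanning left to right: at [0:1] → '7'; at [2:4] → '60'; at [7:10] → '088'.
Since nothing is captured, `findall` lists the 3 matched substrings directly.

['7', '60', '088']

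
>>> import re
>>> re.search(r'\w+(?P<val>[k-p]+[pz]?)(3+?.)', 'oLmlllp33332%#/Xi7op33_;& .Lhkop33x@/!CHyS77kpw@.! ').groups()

The match spans [0:9] → 'oLmlllp33'.
Captured: group 1 = 'p', group 2 = '33'.

('p', '33')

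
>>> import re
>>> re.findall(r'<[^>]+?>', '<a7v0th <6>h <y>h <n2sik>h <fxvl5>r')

['<a7v0th <6>', '<y>', '<n2sik>', '<fxvl5>']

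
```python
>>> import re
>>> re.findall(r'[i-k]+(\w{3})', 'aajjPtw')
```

['Ptw']

Pattern: one or more of a character in [i-k]; then exactly 3 of a word character (captured).
Scanning left to right: at [2:7] match 'jjPtw', group 1 = 'Ptw'.
`findall` collects group 1 from the one match (1 total).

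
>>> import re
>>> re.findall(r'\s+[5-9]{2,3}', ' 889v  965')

[' 889', '  965']

`findall` yields the raw match text (2 of them) because the pattern has no groups.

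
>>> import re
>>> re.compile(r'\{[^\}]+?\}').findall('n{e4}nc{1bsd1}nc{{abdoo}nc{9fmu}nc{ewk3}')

With no groups in the pattern, `findall` gives back each whole match — 5 here.

['{e4}', '{1bsd1}', '{{abdoo}', '{9fmu}', '{ewk3}']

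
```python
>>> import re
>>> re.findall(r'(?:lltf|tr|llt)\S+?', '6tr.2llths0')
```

Matches: at [1:4] → 'tr.'; at [5:9] → 'llth'.
`findall` yields the raw match text (2 of them) because the pattern has no groups.

['tr.', 'llth']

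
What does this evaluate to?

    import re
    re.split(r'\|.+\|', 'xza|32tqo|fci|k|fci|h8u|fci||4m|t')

Matches to split on: at [3:32] → '|32tqo|fci|k|fci|h8u|fci||4m|'.
Each match becomes a cut point; 2 segments remain.

['xza', 't']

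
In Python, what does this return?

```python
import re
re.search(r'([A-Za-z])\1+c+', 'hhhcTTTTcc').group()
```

'hhhc'

A backreference is literal: `\1` must see the identical characters the first group matched.
Unlike `match`, `search` isn't anchored — it looks for the pattern anywhere in the string.
The match spans [0:4] → 'hhhc'.
Captured: group 1 = 'h'.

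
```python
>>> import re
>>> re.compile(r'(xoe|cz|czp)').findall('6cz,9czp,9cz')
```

The regex engine tests alternatives in the order written; an earlier branch that matches wins even if a later one would match more.
Matches: at [1:3] match 'cz', group 1 = 'cz'; at [5:7] match 'cz', group 1 = 'cz'; at [10:12] match 'cz', group 1 = 'cz'.
Because there's exactly one group, `findall` drops the full match and keeps group 1 from each hit.

['cz', 'cz', 'cz']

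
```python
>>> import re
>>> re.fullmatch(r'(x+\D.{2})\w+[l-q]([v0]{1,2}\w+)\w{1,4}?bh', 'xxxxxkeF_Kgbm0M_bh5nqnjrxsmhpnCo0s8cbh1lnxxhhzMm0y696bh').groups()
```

('xxxxxkeF', '0y69')

The match spans [0:55] → 'xxxxxkeF_Kgbm0M_bh5nqnjrxsmhpnCo0s8cbh1lnxxhhzMm0y696bh'.
Captured: group 1 = 'xxxxxkeF', group 2 = '0y69'.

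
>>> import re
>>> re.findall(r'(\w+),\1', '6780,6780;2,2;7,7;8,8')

['6780', '2', '7', '8']

`\1` has to match the exact text group 1 already captured.
With a single group, `findall` returns only what that group captured — 4 items.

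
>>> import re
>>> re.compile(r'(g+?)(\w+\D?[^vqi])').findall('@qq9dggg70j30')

Multiple groups make `findall` return tuples — one 2-tuple for the one match.

[('g', 'gg70j30')]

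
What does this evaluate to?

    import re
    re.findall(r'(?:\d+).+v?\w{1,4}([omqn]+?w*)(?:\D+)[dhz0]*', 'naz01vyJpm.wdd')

Pattern: one or more of a digit (non-capturing group); then one or more of any character, then optionally a literal 'v', then 1 to 4 of a word character; then one or more of one of [omqn] (lazy), then zero or more of a literal 'w' (captured); then one or more of a non-digit (non-capturing group); then zero or more of one of [dhz0].
Scanning left to right: at [3:14] match '01vyJpm.wdd', group 1 = 'm'.
Because there's exactly one group, `findall` drops the full match and keeps group 1 from the one hit.

['m']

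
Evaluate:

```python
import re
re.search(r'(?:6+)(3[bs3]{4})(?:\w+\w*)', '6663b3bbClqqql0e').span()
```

(0, 16)

Pattern: one or more of a literal '6' (non-capturing group); then a literal '3', then exactly 4 of one of [bs3] (captured); then one or more of a word character, then zero or more of a word character (non-capturing group).
`re.search` tries every starting position until one works.
The match spans [0:16] → '6663b3bbClqqql0e'.
Captured: group 1 = '3b3bb'.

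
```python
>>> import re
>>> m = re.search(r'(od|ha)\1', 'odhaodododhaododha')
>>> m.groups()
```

The match spans [4:8] → 'odod'.
Captured: group 1 = 'od'.

('od',)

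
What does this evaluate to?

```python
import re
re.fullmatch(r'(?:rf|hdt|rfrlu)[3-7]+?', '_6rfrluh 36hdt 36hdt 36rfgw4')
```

None

For `fullmatch`, every character of the input must be accounted for by the pattern.
Here the string isn't matched end-to-end, so the call returns None.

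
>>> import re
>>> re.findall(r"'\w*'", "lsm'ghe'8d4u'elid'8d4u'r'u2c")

Scanning left to right: at [3:8] → "'ghe'"; at [12:18] → "'elid'"; at [22:25] → "'r'".
No capturing groups, so `findall` returns the 3 full match strings.

["'ghe'", "'elid'", "'r'"]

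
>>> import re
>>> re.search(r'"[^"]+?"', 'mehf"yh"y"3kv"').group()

`search` walks the string left to right and returns the first match it finds.
The match spans [4:8] → '"yh"'.

'"yh"'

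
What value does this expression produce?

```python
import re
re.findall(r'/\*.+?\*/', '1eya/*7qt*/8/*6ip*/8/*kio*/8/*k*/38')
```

['/*7qt*/', '/*6ip*/', '/*kio*/', '/*k*/']

Matches: at [4:11] → '/*7qt*/'; at [12:19] → '/*6ip*/'; at [20:27] → '/*kio*/'; at [28:33] → '/*k*/'.
With no groups in the pattern, `findall` gives back each whole match — 4 here.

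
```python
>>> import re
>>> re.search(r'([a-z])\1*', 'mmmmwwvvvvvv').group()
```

'mmmm'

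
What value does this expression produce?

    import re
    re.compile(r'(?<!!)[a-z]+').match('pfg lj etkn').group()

'pfg'

Because the assertion is negative and zero-width, positions next to the forbidden text are skipped.
`match` is anchored at position 0; if the pattern doesn't fit there, it returns None.
The match spans [0:3] → 'pfg'.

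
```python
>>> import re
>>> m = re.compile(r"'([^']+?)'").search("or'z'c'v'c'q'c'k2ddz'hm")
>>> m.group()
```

"'z'"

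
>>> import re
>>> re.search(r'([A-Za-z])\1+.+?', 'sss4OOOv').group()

After group 1 captures some text, `\1` only succeeds where that same text appears again.
The match spans [0:4] → 'sss4'.

'sss4'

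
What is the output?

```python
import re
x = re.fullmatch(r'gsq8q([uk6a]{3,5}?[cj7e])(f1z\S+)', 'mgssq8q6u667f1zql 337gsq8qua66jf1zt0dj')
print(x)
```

None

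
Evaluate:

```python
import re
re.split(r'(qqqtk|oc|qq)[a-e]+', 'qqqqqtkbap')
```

['qq', 'qqqtk', 'p']

Matches to split on: at [2:9] → 'qqqtkba'.
With a capturing group present, the delimiter's captured portion is kept in the result list.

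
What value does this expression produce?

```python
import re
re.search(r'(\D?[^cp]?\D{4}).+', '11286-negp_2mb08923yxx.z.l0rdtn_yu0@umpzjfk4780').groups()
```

('6-neg',)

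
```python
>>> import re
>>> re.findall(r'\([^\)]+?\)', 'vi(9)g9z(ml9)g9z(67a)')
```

['(9)', '(ml9)', '(67a)']

Matches: at [2:5] → '(9)'; at [8:13] → '(ml9)'; at [16:21] → '(67a)'.
With no groups in the pattern, `findall` gives back each whole match — 3 here.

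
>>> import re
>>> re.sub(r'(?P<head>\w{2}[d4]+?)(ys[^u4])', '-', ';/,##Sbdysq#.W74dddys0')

This matches exactly 2 of a word character, then one or more of one of [d4] (lazy) (captured as 'head'); then the literal 'ys', then any character except [u4] (captured).
Matches: at [5:11] → 'Sbdysq'; at [13:22] → 'W74dddys0'.
Each match is replaced by '-'.

';/,##-#.-'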